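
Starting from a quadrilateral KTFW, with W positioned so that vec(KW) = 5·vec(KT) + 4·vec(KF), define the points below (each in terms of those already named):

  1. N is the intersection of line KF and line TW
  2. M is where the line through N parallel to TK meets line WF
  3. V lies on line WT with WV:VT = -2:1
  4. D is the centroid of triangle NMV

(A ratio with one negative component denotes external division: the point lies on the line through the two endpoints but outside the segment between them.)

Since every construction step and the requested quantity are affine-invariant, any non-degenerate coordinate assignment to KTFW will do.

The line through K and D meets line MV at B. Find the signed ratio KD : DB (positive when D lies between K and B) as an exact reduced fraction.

Assign K = (0, 0), T = (1, 0), F = (0, 1), W = (5, 4) — the answer is frame-independent, so this choice is without loss of generality.
1. N is the intersection of line KF and line TW ⇒ N = (0, -1)
2. M is where the line through N parallel to TK meets line WF ⇒ M = (-10/3, -1)
3. V lies on line WT with WV:VT = -2:1 ⇒ V = (-3, -4)
4. D is the centroid of triangle NMV ⇒ D = (-19/9, -2)
line KD meets MV at B = (-589/189, -62/21)
D = K + t·(B−K) with t = 21/31, so KD:DB = 21/31:10/31

KD:DB = 21/10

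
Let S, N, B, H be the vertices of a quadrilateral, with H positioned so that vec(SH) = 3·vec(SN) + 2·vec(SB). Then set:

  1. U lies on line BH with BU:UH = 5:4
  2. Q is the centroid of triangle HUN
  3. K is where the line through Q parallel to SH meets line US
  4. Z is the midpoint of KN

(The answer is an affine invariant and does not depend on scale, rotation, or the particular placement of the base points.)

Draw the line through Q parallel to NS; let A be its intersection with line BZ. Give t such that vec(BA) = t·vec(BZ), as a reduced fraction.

t = -10/61

Choose coordinates S = (0, 0), N = (1, 0), B = (0, 1), H = (3, 2).
1. U lies on line BH with BU:UH = 5:4 ⇒ U = (5/3, 14/9)
2. Q is the centroid of triangle HUN ⇒ Q = (17/9, 32/27)
3. K is where the line through Q parallel to SH meets line US ⇒ K = (-5/18, -7/27)
4. Z is the midpoint of KN ⇒ Z = (13/36, -7/54)
through Q parallel to NS: direction (-1, 0); meets BZ at A = (-65/1098, 32/27)
A = B + t·(Z−B) with t = -10/61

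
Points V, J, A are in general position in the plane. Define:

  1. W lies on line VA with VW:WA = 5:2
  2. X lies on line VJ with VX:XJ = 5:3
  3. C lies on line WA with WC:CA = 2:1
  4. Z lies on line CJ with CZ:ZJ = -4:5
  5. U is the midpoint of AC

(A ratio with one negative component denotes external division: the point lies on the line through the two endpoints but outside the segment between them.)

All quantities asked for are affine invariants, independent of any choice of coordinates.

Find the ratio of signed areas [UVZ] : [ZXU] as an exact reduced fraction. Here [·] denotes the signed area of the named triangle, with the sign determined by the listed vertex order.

[UVZ]:[ZXU] = -128/53

Work in coordinates with V = (0, 0), J = (1, 0), A = (0, 1).
1. W lies on line VA with VW:WA = 5:2 ⇒ W = (0, 5/7)
2. X lies on line VJ with VX:XJ = 5:3 ⇒ X = (5/8, 0)
3. C lies on line WA with WC:CA = 2:1 ⇒ C = (0, 19/21)
4. Z lies on line CJ with CZ:ZJ = -4:5 ⇒ Z = (-4, 95/21)
5. U is the midpoint of AC ⇒ U = (0, 20/21)
2·[UVZ] = -80/21, 2·[ZXU] = 265/168
[UVZ]:[ZXU] = -80/21:265/168 = -128/53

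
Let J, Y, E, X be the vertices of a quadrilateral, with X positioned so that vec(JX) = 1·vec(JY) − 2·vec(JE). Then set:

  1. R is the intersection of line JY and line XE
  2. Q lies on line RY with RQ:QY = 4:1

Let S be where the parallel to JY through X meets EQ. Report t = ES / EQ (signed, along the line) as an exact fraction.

t = 3

Set J = (0, 0), Y = (1, 0), E = (0, 1), X = (1, -2); any affine frame gives the same invariant.
1. R is the intersection of line JY and line XE ⇒ R = (1/3, 0)
2. Q lies on line RY with RQ:QY = 4:1 ⇒ Q = (13/15, 0)
through X parallel to JY: direction (1, 0); meets EQ at S = (13/5, -2)
S = E + t·(Q−E) with t = 3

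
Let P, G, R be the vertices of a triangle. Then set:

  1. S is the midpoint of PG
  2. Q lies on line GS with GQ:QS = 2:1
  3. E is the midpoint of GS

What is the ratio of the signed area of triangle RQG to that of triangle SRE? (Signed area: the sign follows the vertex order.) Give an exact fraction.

[RQG]:[SRE] = -4/3

Assign P = (0, 0), G = (1, 0), R = (0, 1) — the answer is frame-independent, so this choice is without loss of generality.
1. S is the midpoint of PG ⇒ S = (1/2, 0)
2. Q lies on line GS with GQ:QS = 2:1 ⇒ Q = (2/3, 0)
3. E is the midpoint of GS ⇒ E = (3/4, 0)
2·[RQG] = 1/3, 2·[SRE] = -1/4
[RQG]:[SRE] = 1/3:-1/4 = -4/3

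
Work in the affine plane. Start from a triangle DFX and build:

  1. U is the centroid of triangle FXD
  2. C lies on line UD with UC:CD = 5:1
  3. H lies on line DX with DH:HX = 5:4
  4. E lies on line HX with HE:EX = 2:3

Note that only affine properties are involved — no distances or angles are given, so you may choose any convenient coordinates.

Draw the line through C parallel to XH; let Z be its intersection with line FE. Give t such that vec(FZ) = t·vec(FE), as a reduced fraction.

Work in coordinates with D = (0, 0), F = (1, 0), X = (0, 1).
1. U is the centroid of triangle FXD ⇒ U = (1/3, 1/3)
2. C lies on line UD with UC:CD = 5:1 ⇒ C = (1/18, 1/18)
3. H lies on line DX with DH:HX = 5:4 ⇒ H = (0, 5/9)
4. E lies on line HX with HE:EX = 2:3 ⇒ E = (0, 11/15)
through C parallel to XH: direction (0, -4/9); meets FE at Z = (1/18, 187/270)
Z = F + t·(E−F) with t = 17/18

t = 17/18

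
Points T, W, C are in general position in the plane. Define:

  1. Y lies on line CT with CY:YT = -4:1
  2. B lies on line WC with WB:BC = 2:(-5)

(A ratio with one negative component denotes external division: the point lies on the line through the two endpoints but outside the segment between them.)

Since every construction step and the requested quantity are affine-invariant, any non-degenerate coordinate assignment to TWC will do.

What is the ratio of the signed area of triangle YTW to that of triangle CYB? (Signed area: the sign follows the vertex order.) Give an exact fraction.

Set T = (0, 0), W = (1, 0), C = (0, 1); any affine frame gives the same invariant.
1. Y lies on line CT with CY:YT = -4:1 ⇒ Y = (0, -1/3)
2. B lies on line WC with WB:BC = 2:(-5) ⇒ B = (5/3, -2/3)
2·[YTW] = -1/3, 2·[CYB] = 20/9
[YTW]:[CYB] = -1/3:20/9 = -3/20

[YTW]:[CYB] = -3/20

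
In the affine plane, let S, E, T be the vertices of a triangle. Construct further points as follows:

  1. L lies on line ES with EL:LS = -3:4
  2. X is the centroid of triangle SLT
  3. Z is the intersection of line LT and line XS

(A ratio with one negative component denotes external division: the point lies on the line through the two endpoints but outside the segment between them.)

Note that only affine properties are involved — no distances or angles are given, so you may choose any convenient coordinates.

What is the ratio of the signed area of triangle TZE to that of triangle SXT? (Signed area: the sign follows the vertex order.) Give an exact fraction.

Set S = (0, 0), E = (1, 0), T = (0, 1); any affine frame gives the same invariant.
1. L lies on line ES with EL:LS = -3:4 ⇒ L = (4, 0)
2. X is the centroid of triangle SLT ⇒ X = (4/3, 1/3)
3. Z is the intersection of line LT and line XS ⇒ Z = (2, 1/2)
2·[TZE] = -3/2, 2·[SXT] = 4/3
[TZE]:[SXT] = -3/2:4/3 = -9/8

[TZE]:[SXT] = -9/8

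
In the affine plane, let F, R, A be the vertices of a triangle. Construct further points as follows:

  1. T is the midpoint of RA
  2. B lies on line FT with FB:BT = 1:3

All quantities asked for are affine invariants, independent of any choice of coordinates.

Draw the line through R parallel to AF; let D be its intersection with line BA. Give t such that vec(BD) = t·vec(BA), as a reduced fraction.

Assign F = (0, 0), R = (1, 0), A = (0, 1) — the answer is frame-independent, so this choice is without loss of generality.
1. T is the midpoint of RA ⇒ T = (1/2, 1/2)
2. B lies on line FT with FB:BT = 1:3 ⇒ B = (1/8, 1/8)
through R parallel to AF: direction (0, -1); meets BA at D = (1, -6)
D = B + t·(A−B) with t = -7

t = -7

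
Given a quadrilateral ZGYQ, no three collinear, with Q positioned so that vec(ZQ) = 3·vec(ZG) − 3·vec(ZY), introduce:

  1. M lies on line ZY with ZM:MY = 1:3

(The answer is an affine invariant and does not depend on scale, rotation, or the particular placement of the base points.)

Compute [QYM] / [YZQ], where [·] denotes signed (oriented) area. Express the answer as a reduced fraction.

Set Z = (0, 0), G = (1, 0), Y = (0, 1), Q = (3, -3); any affine frame gives the same invariant.
1. M lies on line ZY with ZM:MY = 1:3 ⇒ M = (0, 1/4)
2·[QYM] = 9/4, 2·[YZQ] = 3
[QYM]:[YZQ] = 9/4:3 = 3/4

[QYM]:[YZQ] = 3/4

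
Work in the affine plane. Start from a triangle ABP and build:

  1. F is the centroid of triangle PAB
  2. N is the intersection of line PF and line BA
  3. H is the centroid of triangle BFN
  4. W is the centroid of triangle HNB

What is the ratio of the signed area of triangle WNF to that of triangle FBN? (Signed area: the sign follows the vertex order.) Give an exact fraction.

Work in coordinates with A = (0, 0), B = (1, 0), P = (0, 1).
1. F is the centroid of triangle PAB ⇒ F = (1/3, 1/3)
2. N is the intersection of line PF and line BA ⇒ N = (1/2, 0)
3. H is the centroid of triangle BFN ⇒ H = (11/18, 1/9)
4. W is the centroid of triangle HNB ⇒ W = (19/27, 1/27)
2·[WNF] = -2/27, 2·[FBN] = -1/6
[WNF]:[FBN] = -2/27:-1/6 = 4/9

[WNF]:[FBN] = 4/9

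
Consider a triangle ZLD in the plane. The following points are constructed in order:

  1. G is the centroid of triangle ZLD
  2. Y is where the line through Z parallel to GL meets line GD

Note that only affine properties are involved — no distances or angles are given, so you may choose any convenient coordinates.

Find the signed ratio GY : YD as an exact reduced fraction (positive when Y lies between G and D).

GY:YD = -1/2

Assign Z = (0, 0), L = (1, 0), D = (0, 1) — the answer is frame-independent, so this choice is without loss of generality.
1. G is the centroid of triangle ZLD ⇒ G = (1/3, 1/3)
2. Y is where the line through Z parallel to GL meets line GD ⇒ Y = (2/3, -1/3)
Y = G + t·(D−G) with t = -1, so GY:YD = t:(1−t) = -1:2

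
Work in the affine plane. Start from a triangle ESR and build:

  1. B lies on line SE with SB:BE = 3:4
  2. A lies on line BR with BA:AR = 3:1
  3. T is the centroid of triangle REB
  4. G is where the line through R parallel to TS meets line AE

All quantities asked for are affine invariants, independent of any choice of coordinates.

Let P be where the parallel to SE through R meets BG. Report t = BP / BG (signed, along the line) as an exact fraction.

Choose coordinates E = (0, 0), S = (1, 0), R = (0, 1).
1. B lies on line SE with SB:BE = 3:4 ⇒ B = (4/7, 0)
2. A lies on line BR with BA:AR = 3:1 ⇒ A = (1/7, 3/4)
3. T is the centroid of triangle REB ⇒ T = (4/21, 1/3)
4. G is where the line through R parallel to TS meets line AE ⇒ G = (68/385, 51/55)
through R parallel to SE: direction (-1, 0); meets BG at P = (52/357, 1)
P = B + t·(G−B) with t = 55/51

t = 55/51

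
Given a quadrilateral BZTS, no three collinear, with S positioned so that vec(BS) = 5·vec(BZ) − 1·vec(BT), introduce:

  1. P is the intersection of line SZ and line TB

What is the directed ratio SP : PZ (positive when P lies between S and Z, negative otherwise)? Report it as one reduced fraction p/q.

SP:PZ = -5

Assign B = (0, 0), Z = (1, 0), T = (0, 1), S = (5, -1) — the answer is frame-independent, so this choice is without loss of generality.
1. P is the intersection of line SZ and line TB ⇒ P = (0, 1/4)
P = S + t·(Z−S) with t = 5/4, so SP:PZ = t:(1−t) = 5/4:-1/4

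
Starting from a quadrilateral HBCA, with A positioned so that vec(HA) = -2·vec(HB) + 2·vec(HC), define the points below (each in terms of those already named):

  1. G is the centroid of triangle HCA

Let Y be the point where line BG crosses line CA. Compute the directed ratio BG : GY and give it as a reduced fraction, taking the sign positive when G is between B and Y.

BG:GY = 1/2

Set H = (0, 0), B = (1, 0), C = (0, 1), A = (-2, 2); any affine frame gives the same invariant.
1. G is the centroid of triangle HCA ⇒ G = (-2/3, 1)
line BG meets CA at Y = (-4, 3)
G = B + t·(Y−B) with t = 1/3, so BG:GY = 1/3:2/3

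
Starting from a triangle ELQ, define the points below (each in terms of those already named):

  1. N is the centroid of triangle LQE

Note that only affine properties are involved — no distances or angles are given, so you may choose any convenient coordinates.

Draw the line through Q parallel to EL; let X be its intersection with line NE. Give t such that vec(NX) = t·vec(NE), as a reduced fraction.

t = -2

Choose coordinates E = (0, 0), L = (1, 0), Q = (0, 1).
1. N is the centroid of triangle LQE ⇒ N = (1/3, 1/3)
through Q parallel to EL: direction (1, 0); meets NE at X = (1, 1)
X = N + t·(E−N) with t = -2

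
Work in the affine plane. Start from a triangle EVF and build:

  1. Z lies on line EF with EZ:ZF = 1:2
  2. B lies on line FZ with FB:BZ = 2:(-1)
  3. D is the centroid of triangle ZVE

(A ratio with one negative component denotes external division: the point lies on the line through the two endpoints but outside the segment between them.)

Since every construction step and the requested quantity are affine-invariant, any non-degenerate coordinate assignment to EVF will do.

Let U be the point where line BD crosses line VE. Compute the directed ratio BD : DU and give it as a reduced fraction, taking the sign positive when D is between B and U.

Choose coordinates E = (0, 0), V = (1, 0), F = (0, 1).
1. Z lies on line EF with EZ:ZF = 1:2 ⇒ Z = (0, 1/3)
2. B lies on line FZ with FB:BZ = 2:(-1) ⇒ B = (0, -1/3)
3. D is the centroid of triangle ZVE ⇒ D = (1/3, 1/9)
line BD meets VE at U = (1/4, 0)
D = B + t·(U−B) with t = 4/3, so BD:DU = 4/3:-1/3

BD:DU = -4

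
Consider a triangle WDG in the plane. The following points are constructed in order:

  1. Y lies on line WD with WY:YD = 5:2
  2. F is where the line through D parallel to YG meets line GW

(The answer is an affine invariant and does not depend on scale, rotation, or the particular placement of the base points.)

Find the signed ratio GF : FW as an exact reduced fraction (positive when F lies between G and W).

GF:FW = -2/7

Set W = (0, 0), D = (1, 0), G = (0, 1); any affine frame gives the same invariant.
1. Y lies on line WD with WY:YD = 5:2 ⇒ Y = (5/7, 0)
2. F is where the line through D parallel to YG meets line GW ⇒ F = (0, 7/5)
F = G + t·(W−G) with t = -2/5, so GF:FW = t:(1−t) = -2/5:7/5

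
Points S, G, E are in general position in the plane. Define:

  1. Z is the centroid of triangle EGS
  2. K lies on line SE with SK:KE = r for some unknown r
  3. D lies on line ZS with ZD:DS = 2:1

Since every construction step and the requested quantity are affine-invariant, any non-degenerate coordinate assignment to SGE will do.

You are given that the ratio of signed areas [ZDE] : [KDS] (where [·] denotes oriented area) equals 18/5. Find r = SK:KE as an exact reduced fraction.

r = 5/4

Set S = (0, 0), G = (1, 0), E = (0, 1); any affine frame gives the same invariant.
1. Z is the centroid of triangle EGS ⇒ Z = (1/3, 1/3)
2. With SK:KE = r, write λ = r/(r+1) so K = S + λ·(E−S); K is affine-linear in λ
3. D lies on line ZS with ZD:DS = 2:1 ⇒ D = (1/9, 1/9)
Every point depending on K is an affine combination of K and λ-independent points, so each such coordinate is linear in λ; the λ² term in each signed area is a multiple of (E−S)×(E−S) = 0, so 2·[ZDE] and 2·[KDS] are each linear in λ. Evaluating at λ=0 and λ=1:
  2·[ZDE] = -2/9,   2·[KDS] = -1/9·λ
So [ZDE]:[KDS] = (-2/9) / (-1/9·λ). Setting this equal to 18/5:
  -2/9 = 18/5·(-1/9·λ)  ⇒  λ = 5/9
Then r = λ/(1−λ) = (5/9)/(4/9) = 5/4. Check: with r = 5/4, K = (0, 5/9) and [ZDE]:[KDS] = 18/5 as required.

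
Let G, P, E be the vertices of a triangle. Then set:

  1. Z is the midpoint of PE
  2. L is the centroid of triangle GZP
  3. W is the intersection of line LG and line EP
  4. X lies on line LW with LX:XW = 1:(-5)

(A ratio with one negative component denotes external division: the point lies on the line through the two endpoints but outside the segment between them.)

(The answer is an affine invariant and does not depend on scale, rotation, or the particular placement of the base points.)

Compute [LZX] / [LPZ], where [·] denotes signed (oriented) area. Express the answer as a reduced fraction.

Assign G = (0, 0), P = (1, 0), E = (0, 1) — the answer is frame-independent, so this choice is without loss of generality.
1. Z is the midpoint of PE ⇒ Z = (1/2, 1/2)
2. L is the centroid of triangle GZP ⇒ L = (1/2, 1/6)
3. W is the intersection of line LG and line EP ⇒ W = (3/4, 1/4)
4. X lies on line LW with LX:XW = 1:(-5) ⇒ X = (7/16, 7/48)
2·[LZX] = 1/48, 2·[LPZ] = 1/6
[LZX]:[LPZ] = 1/48:1/6 = 1/8

[LZX]:[LPZ] = 1/8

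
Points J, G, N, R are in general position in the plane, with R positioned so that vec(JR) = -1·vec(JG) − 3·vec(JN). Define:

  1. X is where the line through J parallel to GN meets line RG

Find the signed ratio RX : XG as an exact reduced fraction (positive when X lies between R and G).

Assign J = (0, 0), G = (1, 0), N = (0, 1), R = (-1, -3) — the answer is frame-independent, so this choice is without loss of generality.
1. X is where the line through J parallel to GN meets line RG ⇒ X = (3/5, -3/5)
X = R + t·(G−R) with t = 4/5, so RX:XG = t:(1−t) = 4/5:1/5

RX:XG = 4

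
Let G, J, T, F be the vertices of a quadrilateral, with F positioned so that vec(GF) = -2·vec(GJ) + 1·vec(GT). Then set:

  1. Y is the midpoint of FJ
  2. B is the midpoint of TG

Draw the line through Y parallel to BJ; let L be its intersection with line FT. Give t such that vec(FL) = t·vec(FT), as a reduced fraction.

t = 1/4

Work in coordinates with G = (0, 0), J = (1, 0), T = (0, 1), F = (-2, 1).
1. Y is the midpoint of FJ ⇒ Y = (-1/2, 1/2)
2. B is the midpoint of TG ⇒ B = (0, 1/2)
through Y parallel to BJ: direction (1, -1/2); meets FT at L = (-3/2, 1)
L = F + t·(T−F) with t = 1/4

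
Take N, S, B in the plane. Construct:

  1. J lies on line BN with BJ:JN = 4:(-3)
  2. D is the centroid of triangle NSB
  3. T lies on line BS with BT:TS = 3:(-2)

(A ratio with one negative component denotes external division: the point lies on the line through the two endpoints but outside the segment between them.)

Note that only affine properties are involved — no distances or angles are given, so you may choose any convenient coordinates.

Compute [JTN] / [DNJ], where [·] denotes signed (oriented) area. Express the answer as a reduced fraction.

Work in coordinates with N = (0, 0), S = (1, 0), B = (0, 1).
1. J lies on line BN with BJ:JN = 4:(-3) ⇒ J = (0, -3)
2. D is the centroid of triangle NSB ⇒ D = (1/3, 1/3)
3. T lies on line BS with BT:TS = 3:(-2) ⇒ T = (3, -2)
2·[JTN] = 9, 2·[DNJ] = 1
[JTN]:[DNJ] = 9:1 = 9

[JTN]:[DNJ] = 9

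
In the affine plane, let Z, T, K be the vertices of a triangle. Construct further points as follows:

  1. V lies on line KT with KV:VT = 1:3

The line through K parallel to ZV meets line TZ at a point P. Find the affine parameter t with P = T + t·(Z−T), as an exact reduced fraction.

Set Z = (0, 0), T = (1, 0), K = (0, 1); any affine frame gives the same invariant.
1. V lies on line KT with KV:VT = 1:3 ⇒ V = (1/4, 3/4)
through K parallel to ZV: direction (1/4, 3/4); meets TZ at P = (-1/3, 0)
P = T + t·(Z−T) with t = 4/3

t = 4/3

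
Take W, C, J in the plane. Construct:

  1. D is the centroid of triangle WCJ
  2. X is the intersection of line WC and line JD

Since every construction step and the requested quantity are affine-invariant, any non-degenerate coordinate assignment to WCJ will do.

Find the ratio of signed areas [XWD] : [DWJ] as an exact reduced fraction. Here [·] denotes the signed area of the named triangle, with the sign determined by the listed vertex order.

Work in coordinates with W = (0, 0), C = (1, 0), J = (0, 1).
1. D is the centroid of triangle WCJ ⇒ D = (1/3, 1/3)
2. X is the intersection of line WC and line JD ⇒ X = (1/2, 0)
2·[XWD] = -1/6, 2·[DWJ] = -1/3
[XWD]:[DWJ] = -1/6:-1/3 = 1/2

[XWD]:[DWJ] = 1/2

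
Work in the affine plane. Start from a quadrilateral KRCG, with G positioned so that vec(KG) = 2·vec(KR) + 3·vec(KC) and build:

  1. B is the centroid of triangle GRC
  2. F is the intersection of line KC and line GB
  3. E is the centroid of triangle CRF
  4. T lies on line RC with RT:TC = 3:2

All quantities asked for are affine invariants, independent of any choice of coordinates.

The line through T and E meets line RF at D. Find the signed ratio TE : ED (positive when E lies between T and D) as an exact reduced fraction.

TE:ED = 4/5

Assign K = (0, 0), R = (1, 0), C = (0, 1), G = (2, 3) — the answer is frame-independent, so this choice is without loss of generality.
1. B is the centroid of triangle GRC ⇒ B = (1, 4/3)
2. F is the intersection of line KC and line GB ⇒ F = (0, -1/3)
3. E is the centroid of triangle CRF ⇒ E = (1/3, 2/9)
4. T lies on line RC with RT:TC = 3:2 ⇒ T = (2/5, 3/5)
line TE meets RF at D = (1/4, -1/4)
E = T + t·(D−T) with t = 4/9, so TE:ED = 4/9:5/9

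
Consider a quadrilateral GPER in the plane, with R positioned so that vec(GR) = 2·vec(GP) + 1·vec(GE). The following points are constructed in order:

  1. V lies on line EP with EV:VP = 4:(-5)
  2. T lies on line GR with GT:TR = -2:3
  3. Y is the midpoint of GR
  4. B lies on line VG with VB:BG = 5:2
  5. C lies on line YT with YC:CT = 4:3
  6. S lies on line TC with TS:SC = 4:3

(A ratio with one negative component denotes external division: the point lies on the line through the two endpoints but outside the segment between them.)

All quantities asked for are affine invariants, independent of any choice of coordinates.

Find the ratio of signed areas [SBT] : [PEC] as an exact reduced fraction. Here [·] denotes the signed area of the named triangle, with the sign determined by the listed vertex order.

Work in coordinates with G = (0, 0), P = (1, 0), E = (0, 1), R = (2, 1).
1. V lies on line EP with EV:VP = 4:(-5) ⇒ V = (-4, 5)
2. T lies on line GR with GT:TR = -2:3 ⇒ T = (-4, -2)
3. Y is the midpoint of GR ⇒ Y = (1, 1/2)
4. B lies on line VG with VB:BG = 5:2 ⇒ B = (-8/7, 10/7)
5. C lies on line YT with YC:CT = 4:3 ⇒ C = (-13/7, -13/14)
6. S lies on line TC with TS:SC = 4:3 ⇒ S = (-136/49, -68/49)
2·[SBT] = 120/49, 2·[PEC] = 53/14
[SBT]:[PEC] = 120/49:53/14 = 240/371

[SBT]:[PEC] = 240/371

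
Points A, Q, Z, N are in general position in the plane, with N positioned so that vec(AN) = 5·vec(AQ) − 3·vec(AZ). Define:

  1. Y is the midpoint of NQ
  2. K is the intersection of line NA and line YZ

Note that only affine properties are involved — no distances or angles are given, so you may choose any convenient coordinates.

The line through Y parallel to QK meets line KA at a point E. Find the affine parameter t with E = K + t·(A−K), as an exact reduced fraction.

t = -1/12

Assign A = (0, 0), Q = (1, 0), Z = (0, 1), N = (5, -3) — the answer is frame-independent, so this choice is without loss of generality.
1. Y is the midpoint of NQ ⇒ Y = (3, -3/2)
2. K is the intersection of line NA and line YZ ⇒ K = (30/7, -18/7)
through Y parallel to QK: direction (23/7, -18/7); meets KA at E = (65/14, -39/14)
E = K + t·(A−K) with t = -1/12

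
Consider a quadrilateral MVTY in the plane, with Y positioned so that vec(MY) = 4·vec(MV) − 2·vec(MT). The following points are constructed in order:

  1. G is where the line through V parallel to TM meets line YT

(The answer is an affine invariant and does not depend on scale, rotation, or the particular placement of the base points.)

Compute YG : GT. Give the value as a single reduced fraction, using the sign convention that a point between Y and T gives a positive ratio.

Choose coordinates M = (0, 0), V = (1, 0), T = (0, 1), Y = (4, -2).
1. G is where the line through V parallel to TM meets line YT ⇒ G = (1, 1/4)
G = Y + t·(T−Y) with t = 3/4, so YG:GT = t:(1−t) = 3/4:1/4

YG:GT = 3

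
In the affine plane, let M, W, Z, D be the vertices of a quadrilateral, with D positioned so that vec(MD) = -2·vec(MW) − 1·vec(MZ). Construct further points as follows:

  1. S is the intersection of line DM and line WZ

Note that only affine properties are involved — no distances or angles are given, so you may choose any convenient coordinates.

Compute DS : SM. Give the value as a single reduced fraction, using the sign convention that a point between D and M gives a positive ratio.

Set M = (0, 0), W = (1, 0), Z = (0, 1), D = (-2, -1); any affine frame gives the same invariant.
1. S is the intersection of line DM and line WZ ⇒ S = (2/3, 1/3)
S = D + t·(M−D) with t = 4/3, so DS:SM = t:(1−t) = 4/3:-1/3

DS:SM = -4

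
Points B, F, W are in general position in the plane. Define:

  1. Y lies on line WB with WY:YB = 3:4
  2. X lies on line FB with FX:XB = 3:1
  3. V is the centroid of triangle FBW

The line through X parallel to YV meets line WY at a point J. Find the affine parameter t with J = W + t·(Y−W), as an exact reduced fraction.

t = 23/12

Assign B = (0, 0), F = (1, 0), W = (0, 1) — the answer is frame-independent, so this choice is without loss of generality.
1. Y lies on line WB with WY:YB = 3:4 ⇒ Y = (0, 4/7)
2. X lies on line FB with FX:XB = 3:1 ⇒ X = (1/4, 0)
3. V is the centroid of triangle FBW ⇒ V = (1/3, 1/3)
through X parallel to YV: direction (1/3, -5/21); meets WY at J = (0, 5/28)
J = W + t·(Y−W) with t = 23/12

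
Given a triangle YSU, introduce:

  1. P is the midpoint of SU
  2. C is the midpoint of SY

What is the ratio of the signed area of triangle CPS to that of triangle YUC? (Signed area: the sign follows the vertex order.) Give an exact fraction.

Set Y = (0, 0), S = (1, 0), U = (0, 1); any affine frame gives the same invariant.
1. P is the midpoint of SU ⇒ P = (1/2, 1/2)
2. C is the midpoint of SY ⇒ C = (1/2, 0)
2·[CPS] = -1/4, 2·[YUC] = -1/2
[CPS]:[YUC] = -1/4:-1/2 = 1/2

[CPS]:[YUC] = 1/2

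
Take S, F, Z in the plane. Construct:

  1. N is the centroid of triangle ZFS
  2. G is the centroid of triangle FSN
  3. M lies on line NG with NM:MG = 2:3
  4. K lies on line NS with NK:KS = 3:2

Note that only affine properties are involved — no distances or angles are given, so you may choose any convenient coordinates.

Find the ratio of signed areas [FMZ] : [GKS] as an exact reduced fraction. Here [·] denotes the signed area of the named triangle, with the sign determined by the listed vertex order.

Choose coordinates S = (0, 0), F = (1, 0), Z = (0, 1).
1. N is the centroid of triangle ZFS ⇒ N = (1/3, 1/3)
2. G is the centroid of triangle FSN ⇒ G = (4/9, 1/9)
3. M lies on line NG with NM:MG = 2:3 ⇒ M = (17/45, 11/45)
4. K lies on line NS with NK:KS = 3:2 ⇒ K = (2/15, 2/15)
2·[FMZ] = -17/45, 2·[GKS] = 2/45
[FMZ]:[GKS] = -17/45:2/45 = -17/2

[FMZ]:[GKS] = -17/2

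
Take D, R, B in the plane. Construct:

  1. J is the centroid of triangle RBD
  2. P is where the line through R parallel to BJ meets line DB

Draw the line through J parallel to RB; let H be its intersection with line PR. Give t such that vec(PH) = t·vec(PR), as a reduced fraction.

t = 4/3

Assign D = (0, 0), R = (1, 0), B = (0, 1) — the answer is frame-independent, so this choice is without loss of generality.
1. J is the centroid of triangle RBD ⇒ J = (1/3, 1/3)
2. P is where the line through R parallel to BJ meets line DB ⇒ P = (0, 2)
through J parallel to RB: direction (-1, 1); meets PR at H = (4/3, -2/3)
H = P + t·(R−P) with t = 4/3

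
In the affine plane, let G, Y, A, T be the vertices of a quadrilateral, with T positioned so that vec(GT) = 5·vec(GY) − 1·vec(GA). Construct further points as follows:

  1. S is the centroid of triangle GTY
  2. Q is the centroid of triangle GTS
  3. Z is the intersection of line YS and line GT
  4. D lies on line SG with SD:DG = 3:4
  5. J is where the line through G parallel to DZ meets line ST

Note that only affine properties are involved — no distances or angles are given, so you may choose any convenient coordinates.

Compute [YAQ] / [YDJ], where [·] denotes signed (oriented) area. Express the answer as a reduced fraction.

[YAQ]:[YDJ] = 56/201

Work in coordinates with G = (0, 0), Y = (1, 0), A = (0, 1), T = (5, -1).
1. S is the centroid of triangle GTY ⇒ S = (2, -1/3)
2. Q is the centroid of triangle GTS ⇒ Q = (7/3, -4/9)
3. Z is the intersection of line YS and line GT ⇒ Z = (5/2, -1/2)
4. D lies on line SG with SD:DG = 3:4 ⇒ D = (8/7, -4/21)
5. J is where the line through G parallel to DZ meets line ST ⇒ J = (-19, 13/3)
2·[YAQ] = -8/9, 2·[YDJ] = -67/21
[YAQ]:[YDJ] = -8/9:-67/21 = 56/201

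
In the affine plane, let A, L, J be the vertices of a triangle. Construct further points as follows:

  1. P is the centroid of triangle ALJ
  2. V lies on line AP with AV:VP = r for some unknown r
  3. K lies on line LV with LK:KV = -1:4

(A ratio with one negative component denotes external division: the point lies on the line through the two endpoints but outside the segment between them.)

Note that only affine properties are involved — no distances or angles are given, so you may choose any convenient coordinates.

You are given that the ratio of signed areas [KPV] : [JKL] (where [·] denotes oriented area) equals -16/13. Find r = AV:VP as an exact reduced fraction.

Assign A = (0, 0), L = (1, 0), J = (0, 1) — the answer is frame-independent, so this choice is without loss of generality.
1. P is the centroid of triangle ALJ ⇒ P = (1/3, 1/3)
2. With AV:VP = r, write λ = r/(r+1) so V = A + λ·(P−A); V is affine-linear in λ
3. K lies on line LV with LK:KV = -1:4 ⇒ K is an affine combination of earlier points and hence also affine-linear in λ
Every point depending on V is an affine combination of V and λ-independent points, so each such coordinate is linear in λ; the λ² term in each signed area is a multiple of (P−A)×(P−A) = 0, so 2·[KPV] and 2·[JKL] are each linear in λ. Evaluating at λ=0 and λ=1:
  2·[KPV] = -4/9·λ + 4/9,   2·[JKL] = 2/9·λ − 1/3
So [KPV]:[JKL] = (-4/9·λ + 4/9) / (2/9·λ − 1/3). Setting this equal to -16/13:
  -4/9·λ + 4/9 = -16/13·(2/9·λ − 1/3)  ⇒  λ = 1/5
Then r = λ/(1−λ) = (1/5)/(4/5) = 1/4. Check: with r = 1/4, V = (1/15, 1/15) and [KPV]:[JKL] = -16/13 as required.

r = 1/4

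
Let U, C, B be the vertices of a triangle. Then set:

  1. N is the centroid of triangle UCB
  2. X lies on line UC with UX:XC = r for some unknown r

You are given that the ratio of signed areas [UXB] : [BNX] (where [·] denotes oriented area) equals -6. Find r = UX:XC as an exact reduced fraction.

Assign U = (0, 0), C = (1, 0), B = (0, 1) — the answer is frame-independent, so this choice is without loss of generality.
1. N is the centroid of triangle UCB ⇒ N = (1/3, 1/3)
2. With UX:XC = r, write λ = r/(r+1) so X = U + λ·(C−U); X is affine-linear in λ
Every point depending on X is an affine combination of X and λ-independent points, so each such coordinate is linear in λ; the λ² term in each signed area is a multiple of (C−U)×(C−U) = 0, so 2·[UXB] and 2·[BNX] are each linear in λ. Evaluating at λ=0 and λ=1:
  2·[UXB] = λ,   2·[BNX] = 2/3·λ − 1/3
So [UXB]:[BNX] = (λ) / (2/3·λ − 1/3). Setting this equal to -6:
  λ = -6·(2/3·λ − 1/3)  ⇒  λ = 2/5
Then r = λ/(1−λ) = (2/5)/(3/5) = 2/3. Check: with r = 2/3, X = (2/5, 0) and [UXB]:[BNX] = -6 as required.

r = 2/3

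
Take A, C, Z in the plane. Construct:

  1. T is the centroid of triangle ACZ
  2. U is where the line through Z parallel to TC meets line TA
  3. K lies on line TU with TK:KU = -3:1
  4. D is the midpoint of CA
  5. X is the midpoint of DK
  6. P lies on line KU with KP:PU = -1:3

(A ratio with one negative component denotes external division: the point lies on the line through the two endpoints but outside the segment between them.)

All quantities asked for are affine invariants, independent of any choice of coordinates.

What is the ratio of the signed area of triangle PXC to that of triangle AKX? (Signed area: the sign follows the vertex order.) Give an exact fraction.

Work in coordinates with A = (0, 0), C = (1, 0), Z = (0, 1).
1. T is the centroid of triangle ACZ ⇒ T = (1/3, 1/3)
2. U is where the line through Z parallel to TC meets line TA ⇒ U = (2/3, 2/3)
3. K lies on line TU with TK:KU = -3:1 ⇒ K = (5/6, 5/6)
4. D is the midpoint of CA ⇒ D = (1/2, 0)
5. X is the midpoint of DK ⇒ X = (2/3, 5/12)
6. P lies on line KU with KP:PU = -1:3 ⇒ P = (11/12, 11/12)
2·[PXC] = 13/48, 2·[AKX] = -5/24
[PXC]:[AKX] = 13/48:-5/24 = -13/10

[PXC]:[AKX] = -13/10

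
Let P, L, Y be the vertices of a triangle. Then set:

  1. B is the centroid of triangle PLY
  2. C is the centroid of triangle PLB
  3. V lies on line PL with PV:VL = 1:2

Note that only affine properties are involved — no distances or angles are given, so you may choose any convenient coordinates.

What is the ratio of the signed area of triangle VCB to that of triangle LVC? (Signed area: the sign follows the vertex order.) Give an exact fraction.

Choose coordinates P = (0, 0), L = (1, 0), Y = (0, 1).
1. B is the centroid of triangle PLY ⇒ B = (1/3, 1/3)
2. C is the centroid of triangle PLB ⇒ C = (4/9, 1/9)
3. V lies on line PL with PV:VL = 1:2 ⇒ V = (1/3, 0)
2·[VCB] = 1/27, 2·[LVC] = -2/27
[VCB]:[LVC] = 1/27:-2/27 = -1/2

[VCB]:[LVC] = -1/2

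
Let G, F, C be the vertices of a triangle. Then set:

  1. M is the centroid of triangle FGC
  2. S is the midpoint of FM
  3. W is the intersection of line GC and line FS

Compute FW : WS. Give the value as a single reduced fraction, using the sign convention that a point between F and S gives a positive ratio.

FW:WS = -3/2

Assign G = (0, 0), F = (1, 0), C = (0, 1) — the answer is frame-independent, so this choice is without loss of generality.
1. M is the centroid of triangle FGC ⇒ M = (1/3, 1/3)
2. S is the midpoint of FM ⇒ S = (2/3, 1/6)
3. W is the intersection of line GC and line FS ⇒ W = (0, 1/2)
W = F + t·(S−F) with t = 3, so FW:WS = t:(1−t) = 3:-2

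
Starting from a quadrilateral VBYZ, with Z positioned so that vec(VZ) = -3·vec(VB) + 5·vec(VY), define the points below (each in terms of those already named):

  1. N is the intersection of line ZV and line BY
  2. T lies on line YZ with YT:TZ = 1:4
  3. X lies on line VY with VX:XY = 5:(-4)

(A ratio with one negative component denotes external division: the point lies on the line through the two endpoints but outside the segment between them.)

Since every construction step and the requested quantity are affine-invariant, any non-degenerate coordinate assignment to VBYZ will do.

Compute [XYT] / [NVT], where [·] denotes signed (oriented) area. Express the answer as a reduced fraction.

[XYT]:[NVT] = -2

Set V = (0, 0), B = (1, 0), Y = (0, 1), Z = (-3, 5); any affine frame gives the same invariant.
1. N is the intersection of line ZV and line BY ⇒ N = (-3/2, 5/2)
2. T lies on line YZ with YT:TZ = 1:4 ⇒ T = (-3/5, 9/5)
3. X lies on line VY with VX:XY = 5:(-4) ⇒ X = (0, 5)
2·[XYT] = -12/5, 2·[NVT] = 6/5
[XYT]:[NVT] = -12/5:6/5 = -2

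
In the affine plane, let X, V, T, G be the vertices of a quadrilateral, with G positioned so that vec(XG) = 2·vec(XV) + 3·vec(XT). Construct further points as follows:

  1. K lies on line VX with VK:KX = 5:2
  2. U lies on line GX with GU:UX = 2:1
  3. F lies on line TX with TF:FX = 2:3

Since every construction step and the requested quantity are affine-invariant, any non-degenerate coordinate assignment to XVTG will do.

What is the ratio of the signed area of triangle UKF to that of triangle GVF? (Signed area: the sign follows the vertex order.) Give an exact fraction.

[UKF]:[GVF] = 1/7

Work in coordinates with X = (0, 0), V = (1, 0), T = (0, 1), G = (2, 3).
1. K lies on line VX with VK:KX = 5:2 ⇒ K = (2/7, 0)
2. U lies on line GX with GU:UX = 2:1 ⇒ U = (2/3, 1)
3. F lies on line TX with TF:FX = 2:3 ⇒ F = (0, 3/5)
2·[UKF] = -18/35, 2·[GVF] = -18/5
[UKF]:[GVF] = -18/35:-18/5 = 1/7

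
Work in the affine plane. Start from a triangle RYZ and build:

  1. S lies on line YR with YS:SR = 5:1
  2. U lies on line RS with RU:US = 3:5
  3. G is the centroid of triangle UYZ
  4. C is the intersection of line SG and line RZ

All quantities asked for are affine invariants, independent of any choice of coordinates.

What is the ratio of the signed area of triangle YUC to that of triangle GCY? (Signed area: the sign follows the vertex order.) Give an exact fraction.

[YUC]:[GCY] = 9/17

Work in coordinates with R = (0, 0), Y = (1, 0), Z = (0, 1).
1. S lies on line YR with YS:SR = 5:1 ⇒ S = (1/6, 0)
2. U lies on line RS with RU:US = 3:5 ⇒ U = (1/16, 0)
3. G is the centroid of triangle UYZ ⇒ G = (17/48, 1/3)
4. C is the intersection of line SG and line RZ ⇒ C = (0, -8/27)
2·[YUC] = 5/18, 2·[GCY] = 85/162
[YUC]:[GCY] = 5/18:85/162 = 9/17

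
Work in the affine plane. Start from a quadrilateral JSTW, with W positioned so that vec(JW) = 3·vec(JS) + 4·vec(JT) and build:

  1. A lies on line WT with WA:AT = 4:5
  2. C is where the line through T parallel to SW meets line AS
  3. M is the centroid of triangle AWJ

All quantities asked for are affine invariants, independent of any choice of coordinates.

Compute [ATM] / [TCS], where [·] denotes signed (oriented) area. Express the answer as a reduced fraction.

Choose coordinates J = (0, 0), S = (1, 0), T = (0, 1), W = (3, 4).
1. A lies on line WT with WA:AT = 4:5 ⇒ A = (5/3, 8/3)
2. C is where the line through T parallel to SW meets line AS ⇒ C = (5/2, 6)
3. M is the centroid of triangle AWJ ⇒ M = (14/9, 20/9)
2·[ATM] = 5/9, 2·[TCS] = -15/2
[ATM]:[TCS] = 5/9:-15/2 = -2/27

[ATM]:[TCS] = -2/27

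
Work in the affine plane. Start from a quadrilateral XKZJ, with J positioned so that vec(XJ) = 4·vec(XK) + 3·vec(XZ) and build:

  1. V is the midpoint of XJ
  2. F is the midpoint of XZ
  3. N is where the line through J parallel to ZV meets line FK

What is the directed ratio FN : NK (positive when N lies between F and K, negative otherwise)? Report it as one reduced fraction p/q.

FN:NK = -2/3

Choose coordinates X = (0, 0), K = (1, 0), Z = (0, 1), J = (4, 3).
1. V is the midpoint of XJ ⇒ V = (2, 3/2)
2. F is the midpoint of XZ ⇒ F = (0, 1/2)
3. N is where the line through J parallel to ZV meets line FK ⇒ N = (-2, 3/2)
N = F + t·(K−F) with t = -2, so FN:NK = t:(1−t) = -2:3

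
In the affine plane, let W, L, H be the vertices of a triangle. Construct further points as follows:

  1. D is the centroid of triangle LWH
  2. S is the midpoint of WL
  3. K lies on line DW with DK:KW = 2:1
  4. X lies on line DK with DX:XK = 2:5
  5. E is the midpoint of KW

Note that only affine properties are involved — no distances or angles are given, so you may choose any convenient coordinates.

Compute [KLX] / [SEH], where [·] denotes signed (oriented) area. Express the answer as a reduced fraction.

[KLX]:[SEH] = -8/21

Assign W = (0, 0), L = (1, 0), H = (0, 1) — the answer is frame-independent, so this choice is without loss of generality.
1. D is the centroid of triangle LWH ⇒ D = (1/3, 1/3)
2. S is the midpoint of WL ⇒ S = (1/2, 0)
3. K lies on line DW with DK:KW = 2:1 ⇒ K = (1/9, 1/9)
4. X lies on line DK with DX:XK = 2:5 ⇒ X = (17/63, 17/63)
5. E is the midpoint of KW ⇒ E = (1/18, 1/18)
2·[KLX] = 10/63, 2·[SEH] = -5/12
[KLX]:[SEH] = 10/63:-5/12 = -8/21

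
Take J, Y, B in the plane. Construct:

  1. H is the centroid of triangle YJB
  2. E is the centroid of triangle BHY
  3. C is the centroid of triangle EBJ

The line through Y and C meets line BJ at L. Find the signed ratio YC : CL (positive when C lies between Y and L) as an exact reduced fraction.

Set J = (0, 0), Y = (1, 0), B = (0, 1); any affine frame gives the same invariant.
1. H is the centroid of triangle YJB ⇒ H = (1/3, 1/3)
2. E is the centroid of triangle BHY ⇒ E = (4/9, 4/9)
3. C is the centroid of triangle EBJ ⇒ C = (4/27, 13/27)
line YC meets BJ at L = (0, 13/23)
C = Y + t·(L−Y) with t = 23/27, so YC:CL = 23/27:4/27

YC:CL = 23/4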